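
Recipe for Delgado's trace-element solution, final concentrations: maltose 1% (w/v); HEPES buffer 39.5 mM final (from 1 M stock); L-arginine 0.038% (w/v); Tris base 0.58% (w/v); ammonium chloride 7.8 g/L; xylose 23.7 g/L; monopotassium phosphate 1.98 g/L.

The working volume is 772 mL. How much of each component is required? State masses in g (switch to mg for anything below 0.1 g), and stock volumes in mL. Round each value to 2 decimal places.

Scale factor relative to 1 L: 0.772.
maltose: 1 g per 100 mL × 772 mL ÷ 100 = 7.72 g
HEPES buffer: C1V1 = C2V2 → 39.5 mM × 772 mL ÷ 1000 mM = 30.49 mL
L-arginine: 0.038% w/v = 0.38 g/L → 0.38 × 0.772 L = 0.29 g
Tris base: 0.58% w/v = 5.8 g/L → 5.8 × 0.772 L = 4.48 g
ammonium chloride: 7.8 g/L × 0.772 L = 6.02 g
xylose: 23.7 g/L × 0.772 L = 18.30 g
monopotassium phosphate: 1.98 g/L × 0.772 L = 1.53 g

maltose 7.72 g; HEPES buffer 30.49 mL; L-arginine 0.29 g; Tris base 4.48 g; ammonium chloride 6.02 g; xylose 18.30 g; monopotassium phosphate 1.53 g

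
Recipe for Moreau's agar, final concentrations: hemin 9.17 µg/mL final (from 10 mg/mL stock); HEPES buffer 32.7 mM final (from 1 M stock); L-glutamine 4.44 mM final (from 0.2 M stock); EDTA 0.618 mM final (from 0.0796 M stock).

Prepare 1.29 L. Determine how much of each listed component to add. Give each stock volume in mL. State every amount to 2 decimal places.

hemin 1.18 mL; HEPES buffer 42.18 mL; L-glutamine 28.64 mL; EDTA 10.02 mL

Working volume: 1.29 L.
hemin: C1V1 = C2V2 → 9.17 µg/mL × 1290 mL ÷ 10000 µg/mL = 1.18 mL
HEPES buffer: dilute stock: 32.7 mM × 1290 mL ÷ 1000 mM = 42.18 mL
L-glutamine: V = C2·V2/C1 = 4.44 mM × 1290 mL ÷ 200 mM = 28.64 mL
EDTA: C1V1 = C2V2 → 0.618 mM × 1290 mL ÷ 79.6 mM = 10.02 mL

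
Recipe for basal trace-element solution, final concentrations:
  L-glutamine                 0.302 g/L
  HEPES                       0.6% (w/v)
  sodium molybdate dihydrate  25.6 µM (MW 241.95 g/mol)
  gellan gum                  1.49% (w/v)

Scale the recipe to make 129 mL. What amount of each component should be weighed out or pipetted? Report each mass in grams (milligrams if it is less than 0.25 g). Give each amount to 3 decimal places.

L-glutamine 38.958 mg; HEPES 0.774 g; sodium molybdate dihydrate 0.799 mg; gellan gum 1.922 g

Working volume: 129 mL = 0.129 L.
L-glutamine: 0.302 g/L × 0.129 L = 0.038958 g = 38.958 mg
HEPES: 0.6 g per 100 mL × 129 mL ÷ 100 = 0.774 g
sodium molybdate dihydrate: 25.6 µmol/L × 241.95 g/mol × 0.129 L ÷ 1000 = 0.799 mg
gellan gum: 1.49% w/v = 14.9 g/L → 14.9 × 0.129 L = 1.922 g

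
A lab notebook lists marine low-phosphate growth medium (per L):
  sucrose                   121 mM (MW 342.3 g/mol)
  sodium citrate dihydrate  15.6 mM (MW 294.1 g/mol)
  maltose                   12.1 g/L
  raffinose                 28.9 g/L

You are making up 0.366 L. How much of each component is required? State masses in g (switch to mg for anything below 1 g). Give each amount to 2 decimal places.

sucrose 15.16 g; sodium citrate dihydrate 1.68 g; maltose 4.43 g; raffinose 10.58 g

Scale factor relative to 1 L: 0.366.
sucrose: 121 mmol/L × 342.3 g/mol × 0.366 L ÷ 1000 = 15.16 g
sodium citrate dihydrate: 15.6 mmol/L × 294.1 g/mol × 0.366 L ÷ 1000 = 1.68 g
maltose: 12.1 g/L × 0.366 L = 4.43 g
raffinose: 28.9 g/L × 0.366 L = 10.58 g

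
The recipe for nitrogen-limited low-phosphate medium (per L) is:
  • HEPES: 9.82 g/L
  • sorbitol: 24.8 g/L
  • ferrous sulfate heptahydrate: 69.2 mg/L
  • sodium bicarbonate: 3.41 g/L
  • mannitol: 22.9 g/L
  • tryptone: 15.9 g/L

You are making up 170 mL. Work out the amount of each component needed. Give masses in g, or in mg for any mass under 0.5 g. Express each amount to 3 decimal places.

Working volume: 170 mL = 0.17 L.
HEPES: 9.82 g/L × 0.17 L = 1.669 g
sorbitol: 24.8 g/L × 0.17 L = 4.216 g
ferrous sulfate heptahydrate: 69.2 mg/L × 0.17 L = 11.764 mg
sodium bicarbonate: 3.41 g/L × 0.17 L = 0.580 g
mannitol: 22.9 g/L × 0.17 L = 3.893 g
tryptone: 15.9 g/L × 0.17 L = 2.703 g

HEPES 1.669 g; sorbitol 4.216 g; ferrous sulfate heptahydrate 11.764 mg; sodium bicarbonate 0.580 g; mannitol 3.893 g; tryptone 2.703 g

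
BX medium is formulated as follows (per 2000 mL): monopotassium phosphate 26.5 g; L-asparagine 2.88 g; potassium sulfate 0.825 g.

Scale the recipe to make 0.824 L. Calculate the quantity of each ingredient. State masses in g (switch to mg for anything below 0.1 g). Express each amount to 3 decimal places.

Scale factor = 824 mL / 2000 mL = 0.412.
monopotassium phosphate: 26.5 g × (824 mL / 2000 mL) = 10.918 g
L-asparagine: 2.88 g × (824 mL / 2000 mL) = 1.187 g
potassium sulfate: 0.825 g × (824 mL / 2000 mL) = 0.340 g

monopotassium phosphate 10.918 g; L-asparagine 1.187 g; potassium sulfate 0.340 g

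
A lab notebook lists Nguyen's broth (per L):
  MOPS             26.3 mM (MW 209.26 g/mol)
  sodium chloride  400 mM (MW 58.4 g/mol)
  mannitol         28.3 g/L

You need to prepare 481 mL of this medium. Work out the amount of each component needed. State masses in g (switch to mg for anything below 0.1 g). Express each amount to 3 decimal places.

MOPS 2.647 g; sodium chloride 11.236 g; mannitol 13.612 g

Scale factor relative to 1 L: 0.481.
MOPS: 26.3 mmol/L × 209.26 g/mol × 0.481 L ÷ 1000 = 2.647 g
sodium chloride: 400 mmol/L × 58.4 g/mol × 0.481 L ÷ 1000 = 11.236 g
mannitol: 28.3 g/L × 0.481 L = 13.612 g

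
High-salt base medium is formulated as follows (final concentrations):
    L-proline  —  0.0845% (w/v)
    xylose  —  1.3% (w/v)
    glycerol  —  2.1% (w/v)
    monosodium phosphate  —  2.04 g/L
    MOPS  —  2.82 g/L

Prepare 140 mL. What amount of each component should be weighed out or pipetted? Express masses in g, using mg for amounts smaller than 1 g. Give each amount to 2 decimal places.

Scale factor relative to 1 L: 0.14.
L-proline: 0.0845% w/v = 0.845 g/L → 0.845 × 0.14 L = 0.1183 g = 118.30 mg
xylose: 1.3 g per 100 mL × 140 mL ÷ 100 = 1.82 g
glycerol: 2.1% w/v = 21 g/L → 21 × 0.14 L = 2.94 g
monosodium phosphate: 2.04 g/L × 0.14 L = 0.2856 g = 285.60 mg
MOPS: 2.82 g/L × 0.14 L = 0.3948 g = 394.80 mg

L-proline 118.30 mg; xylose 1.82 g; glycerol 2.94 g; monosodium phosphate 285.60 mg; MOPS 394.80 mg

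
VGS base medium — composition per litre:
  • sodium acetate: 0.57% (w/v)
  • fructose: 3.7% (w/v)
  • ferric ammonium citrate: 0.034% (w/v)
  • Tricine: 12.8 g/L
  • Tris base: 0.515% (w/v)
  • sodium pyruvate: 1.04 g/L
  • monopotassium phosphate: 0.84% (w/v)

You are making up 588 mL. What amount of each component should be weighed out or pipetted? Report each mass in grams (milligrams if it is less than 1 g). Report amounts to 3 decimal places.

Scale factor relative to 1 L: 0.588.
sodium acetate: 0.57 g per 100 mL × 588 mL ÷ 100 = 3.352 g
fructose: 3.7% w/v = 37 g/L → 37 × 0.588 L = 21.756 g
ferric ammonium citrate: 0.034% w/v = 0.34 g/L → 0.34 × 0.588 L = 0.19992 g = 199.920 mg
Tricine: 12.8 g/L × 0.588 L = 7.526 g
Tris base: 0.515% w/v = 5.15 g/L → 5.15 × 0.588 L = 3.028 g
sodium pyruvate: 1.04 g/L × 0.588 L = 0.61152 g = 611.520 mg
monopotassium phosphate: 0.84 g per 100 mL × 588 mL ÷ 100 = 4.939 g

sodium acetate 3.352 g; fructose 21.756 g; ferric ammonium citrate 199.920 mg; Tricine 7.526 g; Tris base 3.028 g; sodium pyruvate 611.520 mg; monopotassium phosphate 4.939 g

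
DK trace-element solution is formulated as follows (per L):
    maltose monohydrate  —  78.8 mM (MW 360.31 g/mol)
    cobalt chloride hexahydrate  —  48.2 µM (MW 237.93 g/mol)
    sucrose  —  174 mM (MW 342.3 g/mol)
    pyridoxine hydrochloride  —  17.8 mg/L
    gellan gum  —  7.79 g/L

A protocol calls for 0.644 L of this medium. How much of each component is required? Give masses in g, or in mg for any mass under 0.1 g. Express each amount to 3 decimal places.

maltose monohydrate 18.285 g; cobalt chloride hexahydrate 7.386 mg; sucrose 38.357 g; pyridoxine hydrochloride 11.463 mg; gellan gum 5.017 g

Scale factor relative to 1 L: 0.644.
maltose monohydrate: 78.8 mmol/L × 360.31 g/mol × 0.644 L ÷ 1000 = 18.285 g
cobalt chloride hexahydrate: 48.2 µmol/L × 237.93 g/mol × 0.644 L ÷ 1000 = 7.386 mg
sucrose: 174 mmol/L × 342.3 g/mol × 0.644 L ÷ 1000 = 38.357 g
pyridoxine hydrochloride: 17.8 mg/L × 0.644 L = 11.463 mg
gellan gum: 7.79 g/L × 0.644 L = 5.017 g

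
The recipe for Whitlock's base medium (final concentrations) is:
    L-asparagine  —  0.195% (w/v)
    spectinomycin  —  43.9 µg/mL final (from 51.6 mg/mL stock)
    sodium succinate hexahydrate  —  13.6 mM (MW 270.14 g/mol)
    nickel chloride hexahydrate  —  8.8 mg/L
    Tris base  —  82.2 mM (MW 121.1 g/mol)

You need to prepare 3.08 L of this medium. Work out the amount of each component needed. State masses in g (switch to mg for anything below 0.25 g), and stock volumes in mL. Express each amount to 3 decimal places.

Scale factor relative to 1 L: 3.08.
L-asparagine: 0.195% w/v = 1.95 g/L → 1.95 × 3.08 L = 6.006 g
spectinomycin: C1V1 = C2V2 → 43.9 µg/mL × 3080 mL ÷ 51600 µg/mL = 2.620 mL
sodium succinate hexahydrate: 13.6 mmol/L × 270.14 g/mol × 3.08 L ÷ 1000 = 11.316 g
nickel chloride hexahydrate: 8.8 mg/L × 3.08 L = 27.104 mg
Tris base: 82.2 mmol/L × 121.1 g/mol × 3.08 L ÷ 1000 = 30.660 g

L-asparagine 6.006 g; spectinomycin 2.620 mL; sodium succinate hexahydrate 11.316 g; nickel chloride hexahydrate 27.104 mg; Tris base 30.660 g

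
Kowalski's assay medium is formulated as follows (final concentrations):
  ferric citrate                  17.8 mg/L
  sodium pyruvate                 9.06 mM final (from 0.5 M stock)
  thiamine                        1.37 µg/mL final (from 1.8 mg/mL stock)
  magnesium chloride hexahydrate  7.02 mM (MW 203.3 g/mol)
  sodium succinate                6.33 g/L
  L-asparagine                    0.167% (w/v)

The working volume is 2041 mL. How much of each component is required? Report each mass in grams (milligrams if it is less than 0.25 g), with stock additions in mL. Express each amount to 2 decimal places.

Scale factor relative to 1 L: 2.041.
ferric citrate: 17.8 mg/L × 2.041 L = 36.33 mg
sodium pyruvate: C1V1 = C2V2 → 9.06 mM × 2041 mL ÷ 500 mM = 36.98 mL
thiamine: V = C2·V2/C1 = 1.37 µg/mL × 2041 mL ÷ 1800 µg/mL = 1.55 mL
magnesium chloride hexahydrate: 7.02 mmol/L × 203.3 g/mol × 2.041 L ÷ 1000 = 2.91 g
sodium succinate: 6.33 g/L × 2.041 L = 12.92 g
L-asparagine: 0.167% w/v = 1.67 g/L → 1.67 × 2.041 L = 3.41 g

ferric citrate 36.33 mg; sodium pyruvate 36.98 mL; thiamine 1.55 mL; magnesium chloride hexahydrate 2.91 g; sodium succinate 12.92 g; L-asparagine 3.41 g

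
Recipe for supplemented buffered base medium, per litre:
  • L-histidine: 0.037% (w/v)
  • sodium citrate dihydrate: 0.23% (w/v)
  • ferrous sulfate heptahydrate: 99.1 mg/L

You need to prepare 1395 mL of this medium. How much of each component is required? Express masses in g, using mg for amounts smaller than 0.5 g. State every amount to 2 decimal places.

Scale factor relative to 1 L: 1.395.
L-histidine: 0.037% w/v = 0.37 g/L → 0.37 × 1.395 L = 0.52 g
sodium citrate dihydrate: 0.23 g per 100 mL × 1395 mL ÷ 100 = 3.21 g
ferrous sulfate heptahydrate: 99.1 mg/L × 1.395 L = 138.24 mg

L-histidine 0.52 g; sodium citrate dihydrate 3.21 g; ferrous sulfate heptahydrate 138.24 mg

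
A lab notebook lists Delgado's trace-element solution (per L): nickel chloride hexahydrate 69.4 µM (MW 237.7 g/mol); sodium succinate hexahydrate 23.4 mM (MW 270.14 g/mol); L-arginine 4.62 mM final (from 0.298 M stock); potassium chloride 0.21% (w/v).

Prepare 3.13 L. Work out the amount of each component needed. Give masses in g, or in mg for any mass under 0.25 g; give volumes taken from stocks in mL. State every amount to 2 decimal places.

Scale factor relative to 1 L: 3.13.
nickel chloride hexahydrate: 69.4 µmol/L × 237.7 g/mol × 3.13 L ÷ 1000 = 51.63 mg
sodium succinate hexahydrate: 23.4 mmol/L × 270.14 g/mol × 3.13 L ÷ 1000 = 19.79 g
L-arginine: dilute stock: 4.62 mM × 3130 mL ÷ 298 mM = 48.53 mL
potassium chloride: 0.21 g per 100 mL × 3130 mL ÷ 100 = 6.57 g

nickel chloride hexahydrate 51.63 mg; sodium succinate hexahydrate 19.79 g; L-arginine 48.53 mL; potassium chloride 6.57 g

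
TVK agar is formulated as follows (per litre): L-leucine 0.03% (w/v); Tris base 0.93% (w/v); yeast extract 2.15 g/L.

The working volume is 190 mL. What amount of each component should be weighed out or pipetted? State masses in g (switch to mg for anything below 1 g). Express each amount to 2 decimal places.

L-leucine 57.00 mg; Tris base 1.77 g; yeast extract 408.50 mg

Scale factor relative to 1 L: 0.19.
L-leucine: 0.03% w/v = 0.3 g/L → 0.3 × 0.19 L = 0.057 g = 57.00 mg
Tris base: 0.93% w/v = 9.3 g/L → 9.3 × 0.19 L = 1.77 g
yeast extract: 2.15 g/L × 0.19 L = 0.4085 g = 408.50 mg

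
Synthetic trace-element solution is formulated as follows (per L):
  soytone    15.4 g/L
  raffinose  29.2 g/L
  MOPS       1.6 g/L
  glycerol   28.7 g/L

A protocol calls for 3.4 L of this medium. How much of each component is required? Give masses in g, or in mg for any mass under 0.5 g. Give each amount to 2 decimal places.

Scale factor relative to 1 L: 3.4.
soytone: 15.4 g/L × 3.4 L = 52.36 g
raffinose: 29.2 g/L × 3.4 L = 99.28 g
MOPS: 1.6 g/L × 3.4 L = 5.44 g
glycerol: 28.7 g/L × 3.4 L = 97.58 g

soytone 52.36 g; raffinose 99.28 g; MOPS 5.44 g; glycerol 97.58 g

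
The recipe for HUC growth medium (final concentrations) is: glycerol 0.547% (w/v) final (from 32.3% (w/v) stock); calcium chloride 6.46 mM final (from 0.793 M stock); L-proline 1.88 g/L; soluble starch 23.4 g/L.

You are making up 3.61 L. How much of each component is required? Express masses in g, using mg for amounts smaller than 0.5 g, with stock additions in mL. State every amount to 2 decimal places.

glycerol 61.14 mL; calcium chloride 29.41 mL; L-proline 6.79 g; soluble starch 84.47 g

Scale factor relative to 1 L: 3.61.
glycerol: dilute stock: 0.547% ÷ 32.3% × 3610 mL = 61.14 mL
calcium chloride: C1V1 = C2V2 → 6.46 mM × 3610 mL ÷ 793 mM = 29.41 mL
L-proline: 1.88 g/L × 3.61 L = 6.79 g
soluble starch: 23.4 g/L × 3.61 L = 84.47 g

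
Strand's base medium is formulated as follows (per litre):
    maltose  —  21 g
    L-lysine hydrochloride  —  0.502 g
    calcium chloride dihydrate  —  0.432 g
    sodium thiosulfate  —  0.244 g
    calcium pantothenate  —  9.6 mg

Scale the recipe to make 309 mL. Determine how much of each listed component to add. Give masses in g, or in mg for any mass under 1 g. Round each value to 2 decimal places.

maltose 6.49 g; L-lysine hydrochloride 155.12 mg; calcium chloride dihydrate 133.49 mg; sodium thiosulfate 75.40 mg; calcium pantothenate 2.97 mg

Scale factor = 309 mL / 1000 mL = 0.309.
maltose: 21 g × (309 mL / 1000 mL) = 6.49 g
L-lysine hydrochloride: 0.502 g × (309 mL / 1000 mL) = 0.155118 g = 155.12 mg
calcium chloride dihydrate: 0.432 g × (309 mL / 1000 mL) = 0.133488 g = 133.49 mg
sodium thiosulfate: 0.244 g × (309 mL / 1000 mL) = 0.075396 g = 75.40 mg
calcium pantothenate: 9.6 mg × (309 mL / 1000 mL) = 2.97 mg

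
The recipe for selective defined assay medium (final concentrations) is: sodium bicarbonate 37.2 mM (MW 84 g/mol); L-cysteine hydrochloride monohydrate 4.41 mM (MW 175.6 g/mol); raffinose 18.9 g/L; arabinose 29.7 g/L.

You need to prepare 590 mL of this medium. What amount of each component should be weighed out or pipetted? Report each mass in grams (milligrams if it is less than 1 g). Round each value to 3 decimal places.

sodium bicarbonate 1.844 g; L-cysteine hydrochloride monohydrate 456.894 mg; raffinose 11.151 g; arabinose 17.523 g

Working volume: 590 mL = 0.59 L.
sodium bicarbonate: 37.2 mmol/L × 84 g/mol × 0.59 L ÷ 1000 = 1.844 g
L-cysteine hydrochloride monohydrate: 4.41 mmol/L × 175.6 mg/mmol × 0.59 L = 456.894 mg
raffinose: 18.9 g/L × 0.59 L = 11.151 g
arabinose: 29.7 g/L × 0.59 L = 17.523 g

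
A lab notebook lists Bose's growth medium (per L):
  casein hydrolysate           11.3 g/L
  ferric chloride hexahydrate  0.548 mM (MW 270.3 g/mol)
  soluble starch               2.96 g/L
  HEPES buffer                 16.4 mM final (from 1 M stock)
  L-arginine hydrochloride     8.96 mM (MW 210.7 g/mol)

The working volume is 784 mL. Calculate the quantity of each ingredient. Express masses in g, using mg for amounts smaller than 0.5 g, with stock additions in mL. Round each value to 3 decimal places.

Working volume: 784 mL = 0.784 L.
casein hydrolysate: 11.3 g/L × 0.784 L = 8.859 g
ferric chloride hexahydrate: 0.548 mmol/L × 270.3 mg/mmol × 0.784 L = 116.130 mg
soluble starch: 2.96 g/L × 0.784 L = 2.321 g
HEPES buffer: dilute stock: 16.4 mM × 784 mL ÷ 1000 mM = 12.858 mL
L-arginine hydrochloride: 8.96 mmol/L × 210.7 g/mol × 0.784 L ÷ 1000 = 1.480 g

casein hydrolysate 8.859 g; ferric chloride hexahydrate 116.130 mg; soluble starch 2.321 g; HEPES buffer 12.858 mL; L-arginine hydrochloride 1.480 g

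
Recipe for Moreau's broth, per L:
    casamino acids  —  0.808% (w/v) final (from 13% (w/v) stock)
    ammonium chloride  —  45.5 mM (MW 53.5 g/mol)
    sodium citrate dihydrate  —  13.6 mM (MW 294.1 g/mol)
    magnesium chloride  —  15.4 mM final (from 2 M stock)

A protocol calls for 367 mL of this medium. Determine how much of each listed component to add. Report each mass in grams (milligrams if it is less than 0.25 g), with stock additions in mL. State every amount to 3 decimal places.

Target volume = 367 mL = 0.367 L.
casamino acids: dilute stock: 0.808% ÷ 13% × 367 mL = 22.810 mL
ammonium chloride: 45.5 mmol/L × 53.5 g/mol × 0.367 L ÷ 1000 = 0.893 g
sodium citrate dihydrate: 13.6 mmol/L × 294.1 g/mol × 0.367 L ÷ 1000 = 1.468 g
magnesium chloride: V = C2·V2/C1 = 15.4 mM × 367 mL ÷ 2000 mM = 2.826 mL

casamino acids 22.810 mL; ammonium chloride 0.893 g; sodium citrate dihydrate 1.468 g; magnesium chloride 2.826 mL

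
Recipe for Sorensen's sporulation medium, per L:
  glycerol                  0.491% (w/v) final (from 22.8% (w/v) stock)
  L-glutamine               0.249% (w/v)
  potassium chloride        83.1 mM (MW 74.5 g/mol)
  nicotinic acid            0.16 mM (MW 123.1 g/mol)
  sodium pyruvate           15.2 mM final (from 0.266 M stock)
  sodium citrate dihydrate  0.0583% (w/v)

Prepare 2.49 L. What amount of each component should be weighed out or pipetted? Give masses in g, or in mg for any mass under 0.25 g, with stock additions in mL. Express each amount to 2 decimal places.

glycerol 53.62 mL; L-glutamine 6.20 g; potassium chloride 15.42 g; nicotinic acid 49.04 mg; sodium pyruvate 142.29 mL; sodium citrate dihydrate 1.45 g

Working volume: 2.49 L.
glycerol: C1V1 = C2V2 → 0.491% ÷ 22.8% × 2490 mL = 53.62 mL
L-glutamine: 0.249% w/v = 2.49 g/L → 2.49 × 2.49 L = 6.20 g
potassium chloride: 83.1 mmol/L × 74.5 g/mol × 2.49 L ÷ 1000 = 15.42 g
nicotinic acid: 0.16 mmol/L × 123.1 mg/mmol × 2.49 L = 49.04 mg
sodium pyruvate: V = C2·V2/C1 = 15.2 mM × 2490 mL ÷ 266 mM = 142.29 mL
sodium citrate dihydrate: 0.0583 g per 100 mL × 2490 mL ÷ 100 = 1.45 g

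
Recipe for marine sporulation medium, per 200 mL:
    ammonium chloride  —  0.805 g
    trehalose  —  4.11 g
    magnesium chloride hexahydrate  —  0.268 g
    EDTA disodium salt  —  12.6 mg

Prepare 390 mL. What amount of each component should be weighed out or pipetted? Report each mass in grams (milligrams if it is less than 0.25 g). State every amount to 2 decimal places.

Scale factor = 390 mL / 200 mL = 1.95.
ammonium chloride: 0.805 g × (390 mL / 200 mL) = 1.57 g
trehalose: 4.11 g × (390 mL / 200 mL) = 8.01 g
magnesium chloride hexahydrate: 0.268 g × (390 mL / 200 mL) = 0.52 g
EDTA disodium salt: 12.6 mg × (390 mL / 200 mL) = 24.57 mg

ammonium chloride 1.57 g; trehalose 8.01 g; magnesium chloride hexahydrate 0.52 g; EDTA disodium salt 24.57 mg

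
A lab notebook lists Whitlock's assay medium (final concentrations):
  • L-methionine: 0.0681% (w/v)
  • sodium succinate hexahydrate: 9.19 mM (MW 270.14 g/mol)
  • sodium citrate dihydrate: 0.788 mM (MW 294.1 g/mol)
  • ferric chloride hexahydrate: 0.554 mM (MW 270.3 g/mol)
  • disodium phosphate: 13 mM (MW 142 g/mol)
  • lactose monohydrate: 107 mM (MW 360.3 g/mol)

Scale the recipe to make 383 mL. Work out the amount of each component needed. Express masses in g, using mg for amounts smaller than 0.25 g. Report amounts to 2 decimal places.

L-methionine 0.26 g; sodium succinate hexahydrate 0.95 g; sodium citrate dihydrate 88.76 mg; ferric chloride hexahydrate 57.35 mg; disodium phosphate 0.71 g; lactose monohydrate 14.77 g

Working volume: 383 mL = 0.383 L.
L-methionine: 0.0681% w/v = 0.681 g/L → 0.681 × 0.383 L = 0.26 g
sodium succinate hexahydrate: 9.19 mmol/L × 270.14 g/mol × 0.383 L ÷ 1000 = 0.95 g
sodium citrate dihydrate: 0.788 mmol/L × 294.1 mg/mmol × 0.383 L = 88.76 mg
ferric chloride hexahydrate: 0.554 mmol/L × 270.3 mg/mmol × 0.383 L = 57.35 mg
disodium phosphate: 13 mmol/L × 142 g/mol × 0.383 L ÷ 1000 = 0.71 g
lactose monohydrate: 107 mmol/L × 360.3 g/mol × 0.383 L ÷ 1000 = 14.77 g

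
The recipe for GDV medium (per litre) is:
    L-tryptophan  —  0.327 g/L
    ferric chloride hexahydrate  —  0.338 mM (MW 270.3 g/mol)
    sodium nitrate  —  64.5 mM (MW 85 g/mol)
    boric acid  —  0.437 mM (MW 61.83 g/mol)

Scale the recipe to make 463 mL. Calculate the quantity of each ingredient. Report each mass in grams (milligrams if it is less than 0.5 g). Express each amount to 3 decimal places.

L-tryptophan 151.401 mg; ferric chloride hexahydrate 42.300 mg; sodium nitrate 2.538 g; boric acid 12.510 mg

Target volume = 463 mL = 0.463 L.
L-tryptophan: 0.327 g/L × 0.463 L = 0.151401 g = 151.401 mg
ferric chloride hexahydrate: 0.338 mmol/L × 270.3 mg/mmol × 0.463 L = 42.300 mg
sodium nitrate: 64.5 mmol/L × 85 g/mol × 0.463 L ÷ 1000 = 2.538 g
boric acid: 0.437 mmol/L × 61.83 mg/mmol × 0.463 L = 12.510 mg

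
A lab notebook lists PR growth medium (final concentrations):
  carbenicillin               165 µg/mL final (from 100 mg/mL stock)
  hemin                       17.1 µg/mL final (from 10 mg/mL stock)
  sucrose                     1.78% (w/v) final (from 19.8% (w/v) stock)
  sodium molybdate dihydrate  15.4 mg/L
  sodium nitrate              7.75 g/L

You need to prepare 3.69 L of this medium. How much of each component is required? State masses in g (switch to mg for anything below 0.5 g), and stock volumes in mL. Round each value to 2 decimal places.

Scale factor relative to 1 L: 3.69.
carbenicillin: V = C2·V2/C1 = 165 µg/mL × 3690 mL ÷ 100000 µg/mL = 6.09 mL
hemin: dilute stock: 17.1 µg/mL × 3690 mL ÷ 10000 µg/mL = 6.31 mL
sucrose: V = C2·V2/C1 = 1.78% ÷ 19.8% × 3690 mL = 331.73 mL
sodium molybdate dihydrate: 15.4 mg/L × 3.69 L = 56.83 mg
sodium nitrate: 7.75 g/L × 3.69 L = 28.60 g

carbenicillin 6.09 mL; hemin 6.31 mL; sucrose 331.73 mL; sodium molybdate dihydrate 56.83 mg; sodium nitrate 28.60 g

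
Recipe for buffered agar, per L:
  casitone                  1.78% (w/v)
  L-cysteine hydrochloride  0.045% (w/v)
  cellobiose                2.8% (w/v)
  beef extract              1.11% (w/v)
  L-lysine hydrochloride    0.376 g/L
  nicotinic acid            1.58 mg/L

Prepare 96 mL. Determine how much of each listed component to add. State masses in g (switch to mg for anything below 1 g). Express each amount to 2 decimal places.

casitone 1.71 g; L-cysteine hydrochloride 43.20 mg; cellobiose 2.69 g; beef extract 1.07 g; L-lysine hydrochloride 36.10 mg; nicotinic acid 0.15 mg

Target volume = 96 mL = 0.096 L.
casitone: 1.78 g per 100 mL × 96 mL ÷ 100 = 1.71 g
L-cysteine hydrochloride: 0.045% w/v = 0.45 g/L → 0.45 × 0.096 L = 0.0432 g = 43.20 mg
cellobiose: 2.8% w/v = 28 g/L → 28 × 0.096 L = 2.69 g
beef extract: 1.11 g per 100 mL × 96 mL ÷ 100 = 1.07 g
L-lysine hydrochloride: 0.376 g/L × 0.096 L = 0.036096 g = 36.10 mg
nicotinic acid: 1.58 mg/L × 0.096 L = 0.15 mg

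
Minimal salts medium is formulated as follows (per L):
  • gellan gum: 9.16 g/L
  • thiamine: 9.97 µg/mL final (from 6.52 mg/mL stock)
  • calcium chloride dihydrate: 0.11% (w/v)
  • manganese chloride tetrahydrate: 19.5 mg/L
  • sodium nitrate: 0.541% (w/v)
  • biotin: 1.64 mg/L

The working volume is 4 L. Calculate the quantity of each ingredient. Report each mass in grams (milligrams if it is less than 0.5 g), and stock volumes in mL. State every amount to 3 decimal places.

gellan gum 36.640 g; thiamine 6.117 mL; calcium chloride dihydrate 4.400 g; manganese chloride tetrahydrate 78.000 mg; sodium nitrate 21.640 g; biotin 6.560 mg

Working volume: 4 L.
gellan gum: 9.16 g/L × 4 L = 36.640 g
thiamine: dilute stock: 9.97 µg/mL × 4000 mL ÷ 6520 µg/mL = 6.117 mL
calcium chloride dihydrate: 0.11 g per 100 mL × 4000 mL ÷ 100 = 4.400 g
manganese chloride tetrahydrate: 19.5 mg/L × 4 L = 78.000 mg
sodium nitrate: 0.541 g per 100 mL × 4000 mL ÷ 100 = 21.640 g
biotin: 1.64 mg/L × 4 L = 6.560 mg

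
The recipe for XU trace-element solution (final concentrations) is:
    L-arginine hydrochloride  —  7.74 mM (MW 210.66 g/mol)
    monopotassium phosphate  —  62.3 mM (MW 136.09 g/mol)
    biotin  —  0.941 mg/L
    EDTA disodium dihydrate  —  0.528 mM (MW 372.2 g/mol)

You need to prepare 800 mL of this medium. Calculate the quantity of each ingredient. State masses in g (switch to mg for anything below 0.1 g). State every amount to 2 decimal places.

L-arginine hydrochloride 1.30 g; monopotassium phosphate 6.78 g; biotin 0.75 mg; EDTA disodium dihydrate 0.16 g

Target volume = 800 mL = 0.8 L.
L-arginine hydrochloride: 7.74 mmol/L × 210.66 g/mol × 0.8 L ÷ 1000 = 1.30 g
monopotassium phosphate: 62.3 mmol/L × 136.09 g/mol × 0.8 L ÷ 1000 = 6.78 g
biotin: 0.941 mg/L × 0.8 L = 0.75 mg
EDTA disodium dihydrate: 0.528 mmol/L × 372.2 g/mol × 0.8 L ÷ 1000 = 0.16 g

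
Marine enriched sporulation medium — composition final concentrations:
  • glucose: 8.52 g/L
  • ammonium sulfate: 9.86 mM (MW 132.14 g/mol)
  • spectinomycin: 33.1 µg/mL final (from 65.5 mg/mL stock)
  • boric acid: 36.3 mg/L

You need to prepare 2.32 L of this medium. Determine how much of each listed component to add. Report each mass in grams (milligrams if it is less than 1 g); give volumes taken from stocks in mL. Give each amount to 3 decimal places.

Working volume: 2.32 L.
glucose: 8.52 g/L × 2.32 L = 19.766 g
ammonium sulfate: 9.86 mmol/L × 132.14 g/mol × 2.32 L ÷ 1000 = 3.023 g
spectinomycin: C1V1 = C2V2 → 33.1 µg/mL × 2320 mL ÷ 65500 µg/mL = 1.172 mL
boric acid: 36.3 mg/L × 2.32 L = 84.216 mg

glucose 19.766 g; ammonium sulfate 3.023 g; spectinomycin 1.172 mL; boric acid 84.216 mg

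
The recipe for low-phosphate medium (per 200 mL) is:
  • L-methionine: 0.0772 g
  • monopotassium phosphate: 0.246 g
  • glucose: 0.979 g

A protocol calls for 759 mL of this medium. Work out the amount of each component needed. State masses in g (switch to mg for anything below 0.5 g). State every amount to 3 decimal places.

Scale factor = 759 mL / 200 mL = 3.795.
L-methionine: 0.0772 g × (759 mL / 200 mL) = 0.292974 g = 292.974 mg
monopotassium phosphate: 0.246 g × (759 mL / 200 mL) = 0.934 g
glucose: 0.979 g × (759 mL / 200 mL) = 3.715 g

L-methionine 292.974 mg; monopotassium phosphate 0.934 g; glucose 3.715 g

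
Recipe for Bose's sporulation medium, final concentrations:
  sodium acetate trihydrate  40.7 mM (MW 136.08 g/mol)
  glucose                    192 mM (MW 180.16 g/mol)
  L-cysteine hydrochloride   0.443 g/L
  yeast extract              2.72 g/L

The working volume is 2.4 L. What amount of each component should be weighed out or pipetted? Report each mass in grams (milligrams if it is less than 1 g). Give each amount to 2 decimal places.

Working volume: 2.4 L.
sodium acetate trihydrate: 40.7 mmol/L × 136.08 g/mol × 2.4 L ÷ 1000 = 13.29 g
glucose: 192 mmol/L × 180.16 g/mol × 2.4 L ÷ 1000 = 83.02 g
L-cysteine hydrochloride: 0.443 g/L × 2.4 L = 1.06 g
yeast extract: 2.72 g/L × 2.4 L = 6.53 g

sodium acetate trihydrate 13.29 g; glucose 83.02 g; L-cysteine hydrochloride 1.06 g; yeast extract 6.53 g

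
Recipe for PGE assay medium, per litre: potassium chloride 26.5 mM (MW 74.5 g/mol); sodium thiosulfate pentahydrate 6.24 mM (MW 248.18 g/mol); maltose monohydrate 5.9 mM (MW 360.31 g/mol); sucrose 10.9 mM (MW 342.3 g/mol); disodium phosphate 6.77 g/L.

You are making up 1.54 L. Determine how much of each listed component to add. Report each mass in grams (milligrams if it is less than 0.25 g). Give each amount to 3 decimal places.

potassium chloride 3.040 g; sodium thiosulfate pentahydrate 2.385 g; maltose monohydrate 3.274 g; sucrose 5.746 g; disodium phosphate 10.426 g

Scale factor relative to 1 L: 1.54.
potassium chloride: 26.5 mmol/L × 74.5 g/mol × 1.54 L ÷ 1000 = 3.040 g
sodium thiosulfate pentahydrate: 6.24 mmol/L × 248.18 g/mol × 1.54 L ÷ 1000 = 2.385 g
maltose monohydrate: 5.9 mmol/L × 360.31 g/mol × 1.54 L ÷ 1000 = 3.274 g
sucrose: 10.9 mmol/L × 342.3 g/mol × 1.54 L ÷ 1000 = 5.746 g
disodium phosphate: 6.77 g/L × 1.54 L = 10.426 g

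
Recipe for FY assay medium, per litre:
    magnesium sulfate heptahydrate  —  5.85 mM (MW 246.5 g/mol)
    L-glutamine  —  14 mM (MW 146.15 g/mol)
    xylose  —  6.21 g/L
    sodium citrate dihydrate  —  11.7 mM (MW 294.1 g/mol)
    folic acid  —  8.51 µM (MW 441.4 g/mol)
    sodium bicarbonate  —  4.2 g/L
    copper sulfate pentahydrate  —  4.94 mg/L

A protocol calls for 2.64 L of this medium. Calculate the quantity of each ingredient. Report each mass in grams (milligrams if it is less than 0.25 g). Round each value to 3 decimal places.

magnesium sulfate heptahydrate 3.807 g; L-glutamine 5.402 g; xylose 16.394 g; sodium citrate dihydrate 9.084 g; folic acid 9.917 mg; sodium bicarbonate 11.088 g; copper sulfate pentahydrate 13.042 mg

Scale factor relative to 1 L: 2.64.
magnesium sulfate heptahydrate: 5.85 mmol/L × 246.5 g/mol × 2.64 L ÷ 1000 = 3.807 g
L-glutamine: 14 mmol/L × 146.15 g/mol × 2.64 L ÷ 1000 = 5.402 g
xylose: 6.21 g/L × 2.64 L = 16.394 g
sodium citrate dihydrate: 11.7 mmol/L × 294.1 g/mol × 2.64 L ÷ 1000 = 9.084 g
folic acid: 8.51 µmol/L × 441.4 g/mol × 2.64 L ÷ 1000 = 9.917 mg
sodium bicarbonate: 4.2 g/L × 2.64 L = 11.088 g
copper sulfate pentahydrate: 4.94 mg/L × 2.64 L = 13.042 mg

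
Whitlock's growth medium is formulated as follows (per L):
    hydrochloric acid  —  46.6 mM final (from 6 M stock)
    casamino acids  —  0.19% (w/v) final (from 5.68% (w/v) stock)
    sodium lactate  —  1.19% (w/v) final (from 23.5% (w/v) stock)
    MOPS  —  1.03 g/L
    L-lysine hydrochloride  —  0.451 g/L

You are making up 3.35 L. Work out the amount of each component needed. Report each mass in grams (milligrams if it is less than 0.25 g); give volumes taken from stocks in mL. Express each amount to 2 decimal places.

hydrochloric acid 26.02 mL; casamino acids 112.06 mL; sodium lactate 169.64 mL; MOPS 3.45 g; L-lysine hydrochloride 1.51 g

Working volume: 3.35 L.
hydrochloric acid: dilute stock: 46.6 mM × 3350 mL ÷ 6000 mM = 26.02 mL
casamino acids: V = C2·V2/C1 = 0.19% ÷ 5.68% × 3350 mL = 112.06 mL
sodium lactate: V = C2·V2/C1 = 1.19% ÷ 23.5% × 3350 mL = 169.64 mL
MOPS: 1.03 g/L × 3.35 L = 3.45 g
L-lysine hydrochloride: 0.451 g/L × 3.35 L = 1.51 g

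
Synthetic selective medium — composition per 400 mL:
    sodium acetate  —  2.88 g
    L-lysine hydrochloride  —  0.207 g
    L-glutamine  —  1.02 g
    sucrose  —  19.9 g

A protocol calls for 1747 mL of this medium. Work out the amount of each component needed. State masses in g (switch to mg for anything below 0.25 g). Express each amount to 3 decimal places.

sodium acetate 12.578 g; L-lysine hydrochloride 0.904 g; L-glutamine 4.455 g; sucrose 86.913 g

Ratio of target to recipe volume: 1747 / 400 = 4.3675.
sodium acetate: 2.88 g × (1747 mL / 400 mL) = 12.578 g
L-lysine hydrochloride: 0.207 g × (1747 mL / 400 mL) = 0.904 g
L-glutamine: 1.02 g × (1747 mL / 400 mL) = 4.455 g
sucrose: 19.9 g × (1747 mL / 400 mL) = 86.913 g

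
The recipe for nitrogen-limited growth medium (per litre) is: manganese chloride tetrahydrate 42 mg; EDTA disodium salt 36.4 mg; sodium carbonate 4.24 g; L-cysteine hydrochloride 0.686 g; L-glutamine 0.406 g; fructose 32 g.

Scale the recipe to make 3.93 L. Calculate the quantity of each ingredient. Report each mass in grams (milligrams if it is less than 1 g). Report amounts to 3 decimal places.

Scale factor = 3930 mL / 1000 mL = 3.93.
manganese chloride tetrahydrate: 42 mg × (3930 mL / 1000 mL) = 165.060 mg
EDTA disodium salt: 36.4 mg × (3930 mL / 1000 mL) = 143.052 mg
sodium carbonate: 4.24 g × (3930 mL / 1000 mL) = 16.663 g
L-cysteine hydrochloride: 0.686 g × (3930 mL / 1000 mL) = 2.696 g
L-glutamine: 0.406 g × (3930 mL / 1000 mL) = 1.596 g
fructose: 32 g × (3930 mL / 1000 mL) = 125.760 g

manganese chloride tetrahydrate 165.060 mg; EDTA disodium salt 143.052 mg; sodium carbonate 16.663 g; L-cysteine hydrochloride 2.696 g; L-glutamine 1.596 g; fructose 125.760 g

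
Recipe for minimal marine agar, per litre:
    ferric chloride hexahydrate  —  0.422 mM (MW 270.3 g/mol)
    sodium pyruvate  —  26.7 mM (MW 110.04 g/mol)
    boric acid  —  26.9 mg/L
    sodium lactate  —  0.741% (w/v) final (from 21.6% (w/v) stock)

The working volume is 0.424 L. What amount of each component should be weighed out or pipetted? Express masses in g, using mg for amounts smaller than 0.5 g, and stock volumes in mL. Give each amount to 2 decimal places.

Working volume: 0.424 L.
ferric chloride hexahydrate: 0.422 mmol/L × 270.3 mg/mmol × 0.424 L = 48.36 mg
sodium pyruvate: 26.7 mmol/L × 110.04 g/mol × 0.424 L ÷ 1000 = 1.25 g
boric acid: 26.9 mg/L × 0.424 L = 11.41 mg
sodium lactate: dilute stock: 0.741% ÷ 21.6% × 424 mL = 14.55 mL

ferric chloride hexahydrate 48.36 mg; sodium pyruvate 1.25 g; boric acid 11.41 mg; sodium lactate 14.55 mL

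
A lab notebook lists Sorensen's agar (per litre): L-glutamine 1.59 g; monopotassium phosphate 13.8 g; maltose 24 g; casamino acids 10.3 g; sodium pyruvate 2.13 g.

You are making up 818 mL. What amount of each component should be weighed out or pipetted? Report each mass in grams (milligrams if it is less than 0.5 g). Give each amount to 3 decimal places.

L-glutamine 1.301 g; monopotassium phosphate 11.288 g; maltose 19.632 g; casamino acids 8.425 g; sodium pyruvate 1.742 g

Ratio of target to recipe volume: 818 / 1000 = 0.818.
L-glutamine: 1.59 g × (818 mL / 1000 mL) = 1.301 g
monopotassium phosphate: 13.8 g × (818 mL / 1000 mL) = 11.288 g
maltose: 24 g × (818 mL / 1000 mL) = 19.632 g
casamino acids: 10.3 g × (818 mL / 1000 mL) = 8.425 g
sodium pyruvate: 2.13 g × (818 mL / 1000 mL) = 1.742 g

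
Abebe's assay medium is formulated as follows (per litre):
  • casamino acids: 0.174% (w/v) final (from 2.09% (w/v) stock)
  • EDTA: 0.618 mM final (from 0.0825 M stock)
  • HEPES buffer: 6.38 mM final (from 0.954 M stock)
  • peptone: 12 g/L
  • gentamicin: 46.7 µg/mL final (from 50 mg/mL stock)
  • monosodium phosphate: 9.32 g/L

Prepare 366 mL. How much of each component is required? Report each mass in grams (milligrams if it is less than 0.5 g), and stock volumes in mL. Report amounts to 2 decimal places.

Working volume: 366 mL = 0.366 L.
casamino acids: V = C2·V2/C1 = 0.174% ÷ 2.09% × 366 mL = 30.47 mL
EDTA: C1V1 = C2V2 → 0.618 mM × 366 mL ÷ 82.5 mM = 2.74 mL
HEPES buffer: dilute stock: 6.38 mM × 366 mL ÷ 954 mM = 2.45 mL
peptone: 12 g/L × 0.366 L = 4.39 g
gentamicin: dilute stock: 46.7 µg/mL × 366 mL ÷ 50000 µg/mL = 0.34 mL
monosodium phosphate: 9.32 g/L × 0.366 L = 3.41 g

casamino acids 30.47 mL; EDTA 2.74 mL; HEPES buffer 2.45 mL; peptone 4.39 g; gentamicin 0.34 mL; monosodium phosphate 3.41 g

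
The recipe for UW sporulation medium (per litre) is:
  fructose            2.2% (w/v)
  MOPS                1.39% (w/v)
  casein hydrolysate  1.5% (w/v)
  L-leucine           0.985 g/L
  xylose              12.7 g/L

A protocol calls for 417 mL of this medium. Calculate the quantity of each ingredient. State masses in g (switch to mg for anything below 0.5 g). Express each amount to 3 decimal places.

fructose 9.174 g; MOPS 5.796 g; casein hydrolysate 6.255 g; L-leucine 410.745 mg; xylose 5.296 g

Target volume = 417 mL = 0.417 L.
fructose: 2.2% w/v = 22 g/L → 22 × 0.417 L = 9.174 g
MOPS: 1.39% w/v = 13.9 g/L → 13.9 × 0.417 L = 5.796 g
casein hydrolysate: 1.5% w/v = 15 g/L → 15 × 0.417 L = 6.255 g
L-leucine: 0.985 g/L × 0.417 L = 0.410745 g = 410.745 mg
xylose: 12.7 g/L × 0.417 L = 5.296 g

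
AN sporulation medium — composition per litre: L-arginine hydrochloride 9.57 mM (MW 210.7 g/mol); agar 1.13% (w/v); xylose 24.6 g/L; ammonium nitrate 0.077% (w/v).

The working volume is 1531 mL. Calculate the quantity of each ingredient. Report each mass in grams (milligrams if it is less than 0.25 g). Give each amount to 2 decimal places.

L-arginine hydrochloride 3.09 g; agar 17.30 g; xylose 37.66 g; ammonium nitrate 1.18 g

Working volume: 1531 mL = 1.531 L.
L-arginine hydrochloride: 9.57 mmol/L × 210.7 g/mol × 1.531 L ÷ 1000 = 3.09 g
agar: 1.13% w/v = 11.3 g/L → 11.3 × 1.531 L = 17.30 g
xylose: 24.6 g/L × 1.531 L = 37.66 g
ammonium nitrate: 0.077% w/v = 0.77 g/L → 0.77 × 1.531 L = 1.18 g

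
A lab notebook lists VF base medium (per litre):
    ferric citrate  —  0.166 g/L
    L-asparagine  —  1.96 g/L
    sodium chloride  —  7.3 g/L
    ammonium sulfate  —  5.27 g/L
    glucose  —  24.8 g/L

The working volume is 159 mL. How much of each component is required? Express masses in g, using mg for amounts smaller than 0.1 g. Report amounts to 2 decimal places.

Target volume = 159 mL = 0.159 L.
ferric citrate: 0.166 g/L × 0.159 L = 0.026394 g = 26.39 mg
L-asparagine: 1.96 g/L × 0.159 L = 0.31 g
sodium chloride: 7.3 g/L × 0.159 L = 1.16 g
ammonium sulfate: 5.27 g/L × 0.159 L = 0.84 g
glucose: 24.8 g/L × 0.159 L = 3.94 g

ferric citrate 26.39 mg; L-asparagine 0.31 g; sodium chloride 1.16 g; ammonium sulfate 0.84 g; glucose 3.94 g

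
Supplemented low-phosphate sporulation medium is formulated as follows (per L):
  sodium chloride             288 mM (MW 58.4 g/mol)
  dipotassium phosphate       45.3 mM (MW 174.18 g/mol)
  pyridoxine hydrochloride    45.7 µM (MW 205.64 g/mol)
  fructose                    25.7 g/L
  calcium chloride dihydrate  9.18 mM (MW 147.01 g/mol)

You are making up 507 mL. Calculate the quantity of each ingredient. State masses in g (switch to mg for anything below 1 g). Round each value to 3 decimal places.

Scale factor relative to 1 L: 0.507.
sodium chloride: 288 mmol/L × 58.4 g/mol × 0.507 L ÷ 1000 = 8.527 g
dipotassium phosphate: 45.3 mmol/L × 174.18 g/mol × 0.507 L ÷ 1000 = 4.000 g
pyridoxine hydrochloride: 45.7 µmol/L × 205.64 g/mol × 0.507 L ÷ 1000 = 4.765 mg
fructose: 25.7 g/L × 0.507 L = 13.030 g
calcium chloride dihydrate: 9.18 mmol/L × 147.01 mg/mmol × 0.507 L = 684.223 mg

sodium chloride 8.527 g; dipotassium phosphate 4.000 g; pyridoxine hydrochloride 4.765 mg; fructose 13.030 g; calcium chloride dihydrate 684.223 mg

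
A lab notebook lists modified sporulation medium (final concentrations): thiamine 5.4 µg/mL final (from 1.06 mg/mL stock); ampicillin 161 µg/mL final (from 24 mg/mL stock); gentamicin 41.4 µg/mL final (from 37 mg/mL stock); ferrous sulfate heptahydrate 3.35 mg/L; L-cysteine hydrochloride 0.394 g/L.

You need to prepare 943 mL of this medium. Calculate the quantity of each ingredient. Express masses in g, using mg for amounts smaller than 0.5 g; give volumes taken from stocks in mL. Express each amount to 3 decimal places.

Scale factor relative to 1 L: 0.943.
thiamine: V = C2·V2/C1 = 5.4 µg/mL × 943 mL ÷ 1060 µg/mL = 4.804 mL
ampicillin: dilute stock: 161 µg/mL × 943 mL ÷ 24000 µg/mL = 6.326 mL
gentamicin: V = C2·V2/C1 = 41.4 µg/mL × 943 mL ÷ 37000 µg/mL = 1.055 mL
ferrous sulfate heptahydrate: 3.35 mg/L × 0.943 L = 3.159 mg
L-cysteine hydrochloride: 0.394 g/L × 0.943 L = 0.371542 g = 371.542 mg

thiamine 4.804 mL; ampicillin 6.326 mL; gentamicin 1.055 mL; ferrous sulfate heptahydrate 3.159 mg; L-cysteine hydrochloride 371.542 mg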